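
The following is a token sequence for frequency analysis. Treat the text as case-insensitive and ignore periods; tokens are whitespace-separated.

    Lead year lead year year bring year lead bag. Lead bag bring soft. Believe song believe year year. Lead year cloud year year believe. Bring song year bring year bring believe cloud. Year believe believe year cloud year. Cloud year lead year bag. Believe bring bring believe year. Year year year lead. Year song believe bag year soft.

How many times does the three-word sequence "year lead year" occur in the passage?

4

Scanning the 56 overlapping trigram windows for "year lead year":
  position 2–4: year lead year
  position 18–20: year lead year
  position 40–42: year lead year
  position 51–53: year lead year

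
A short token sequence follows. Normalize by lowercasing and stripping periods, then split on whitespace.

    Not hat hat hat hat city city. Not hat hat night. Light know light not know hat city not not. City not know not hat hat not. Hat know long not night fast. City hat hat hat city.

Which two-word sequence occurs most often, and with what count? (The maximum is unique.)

Bigram frequencies (highest first):
  hat hat: 7
  not hat: 4
  hat city: 3
  city not: 3
  not know: 2
  city city: 1
  … (17 more, each ≤ 1)

"hat hat", 7 times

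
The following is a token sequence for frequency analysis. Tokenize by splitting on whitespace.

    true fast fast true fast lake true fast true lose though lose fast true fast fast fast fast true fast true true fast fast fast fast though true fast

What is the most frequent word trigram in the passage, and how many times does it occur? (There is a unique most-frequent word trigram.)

"fast fast fast", 4 times

Trigram frequencies (highest first):
  fast fast fast: 4
  true fast fast: 3
  fast true fast: 3
  fast fast true: 2
  true fast true: 2
  true fast lake: 1
  … (12 more, each ≤ 1)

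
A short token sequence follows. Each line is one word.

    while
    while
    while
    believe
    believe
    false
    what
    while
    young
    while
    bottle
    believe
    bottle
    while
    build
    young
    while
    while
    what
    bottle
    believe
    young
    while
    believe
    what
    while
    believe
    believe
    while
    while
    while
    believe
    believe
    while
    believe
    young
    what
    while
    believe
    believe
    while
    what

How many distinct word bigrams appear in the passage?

20

42 tokens → 41 bigram windows in total.
Repeated bigrams (each contributes count−1 duplicates):
  while believe: 6
  while while: 5
  believe believe: 4
  believe while: 3
  what while: 3
  young while: 3
  believe young: 2
  bottle believe: 2
  … (1 more repeated)
21 duplicate windows → 41 − 21 = 20 distinct.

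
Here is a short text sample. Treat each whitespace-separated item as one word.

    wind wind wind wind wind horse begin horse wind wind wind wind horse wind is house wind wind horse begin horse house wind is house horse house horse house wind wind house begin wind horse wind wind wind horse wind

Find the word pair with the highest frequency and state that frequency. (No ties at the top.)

"wind wind", 11 times

Bigram frequencies (highest first):
  wind wind: 11
  wind horse: 5
  horse wind: 4
  house wind: 3
  horse house: 3
  horse begin: 2
  … (7 more, each ≤ 2)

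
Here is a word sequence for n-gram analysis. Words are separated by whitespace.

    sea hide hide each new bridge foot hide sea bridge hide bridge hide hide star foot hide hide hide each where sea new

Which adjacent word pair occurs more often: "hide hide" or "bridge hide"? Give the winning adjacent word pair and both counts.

"hide hide" (4 vs 2)

"hide hide": 4 occurrences
"bridge hide": 2 occurrences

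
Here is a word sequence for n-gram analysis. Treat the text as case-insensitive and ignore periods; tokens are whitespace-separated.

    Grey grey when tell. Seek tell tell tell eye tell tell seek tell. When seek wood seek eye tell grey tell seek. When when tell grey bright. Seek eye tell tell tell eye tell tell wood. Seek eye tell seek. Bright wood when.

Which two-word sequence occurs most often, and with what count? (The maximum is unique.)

Bigram frequencies (highest first):
  tell tell: 6
  eye tell: 5
  tell seek: 4
  seek eye: 3
  when tell: 2
  seek tell: 2
  … (17 more, each ≤ 2)

"tell tell", 6 times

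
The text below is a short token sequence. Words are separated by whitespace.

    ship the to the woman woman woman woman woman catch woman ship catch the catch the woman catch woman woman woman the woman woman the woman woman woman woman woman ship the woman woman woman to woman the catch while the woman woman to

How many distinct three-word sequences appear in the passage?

44 tokens → 42 trigram windows in total.
Repeated trigrams (each contributes count−1 duplicates):
  woman woman woman: 8
  the woman woman: 5
  woman catch woman: 2
  woman the woman: 2
  woman woman the: 2
  woman woman to: 2
15 duplicate windows → 42 − 15 = 27 distinct.

27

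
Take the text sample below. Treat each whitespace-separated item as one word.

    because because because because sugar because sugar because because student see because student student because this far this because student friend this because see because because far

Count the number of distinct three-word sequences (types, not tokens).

23

27 tokens → 25 trigram windows in total.
Repeated trigrams (each contributes count−1 duplicates):
  because because because: 2
  because sugar because: 2
2 duplicate windows → 25 − 2 = 23 distinct.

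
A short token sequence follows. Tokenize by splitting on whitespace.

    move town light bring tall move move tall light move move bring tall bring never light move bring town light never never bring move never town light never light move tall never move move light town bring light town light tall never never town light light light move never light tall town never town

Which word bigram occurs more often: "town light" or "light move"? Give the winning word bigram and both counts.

"town light": 5 occurrences
"light move": 4 occurrences

"town light" (5 vs 4)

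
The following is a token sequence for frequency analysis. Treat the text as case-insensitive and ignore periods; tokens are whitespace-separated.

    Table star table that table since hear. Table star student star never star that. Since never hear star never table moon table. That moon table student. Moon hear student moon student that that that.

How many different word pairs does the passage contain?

27

34 tokens → 33 bigram windows in total.
Repeated bigrams (each contributes count−1 duplicates):
  moon table: 2
  star never: 2
  student moon: 2
  table star: 2
  table that: 2
  that that: 2
6 duplicate windows → 33 − 6 = 27 distinct.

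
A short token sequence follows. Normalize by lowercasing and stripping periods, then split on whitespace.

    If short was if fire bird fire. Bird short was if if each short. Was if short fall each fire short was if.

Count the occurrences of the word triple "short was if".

4

Scanning the 21 overlapping trigram windows for "short was if":
  position 2–4: short was if
  position 9–11: short was if
  position 14–16: short was if
  position 21–23: short was if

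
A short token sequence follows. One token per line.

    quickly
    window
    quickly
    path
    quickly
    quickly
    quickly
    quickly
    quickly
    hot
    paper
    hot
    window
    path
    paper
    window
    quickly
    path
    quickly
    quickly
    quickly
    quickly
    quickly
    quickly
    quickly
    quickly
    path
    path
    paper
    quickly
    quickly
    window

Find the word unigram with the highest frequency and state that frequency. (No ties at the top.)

"quickly", 18 times

Unigram frequencies (highest first):
  quickly: 18
  path: 5
  window: 4
  paper: 3
  hot: 2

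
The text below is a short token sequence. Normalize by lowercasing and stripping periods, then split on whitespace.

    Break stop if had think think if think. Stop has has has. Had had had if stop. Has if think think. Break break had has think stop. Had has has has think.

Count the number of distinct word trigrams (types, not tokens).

29

32 tokens → 30 trigram windows in total.
Repeated trigrams (each contributes count−1 duplicates):
  has has has: 2
1 duplicate windows → 30 − 1 = 29 distinct.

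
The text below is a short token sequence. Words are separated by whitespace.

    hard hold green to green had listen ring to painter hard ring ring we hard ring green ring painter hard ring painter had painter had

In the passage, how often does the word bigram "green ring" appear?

1

Scanning the 24 overlapping bigram windows for "green ring":
  position 17–18: green ring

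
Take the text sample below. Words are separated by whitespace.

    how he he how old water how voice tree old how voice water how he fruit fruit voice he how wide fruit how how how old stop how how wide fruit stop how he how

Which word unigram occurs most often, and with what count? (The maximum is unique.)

"how", 13 times

Unigram frequencies (highest first):
  how: 13
  he: 5
  fruit: 4
  old: 3
  voice: 3
  water: 2
  … (3 more, each ≤ 2)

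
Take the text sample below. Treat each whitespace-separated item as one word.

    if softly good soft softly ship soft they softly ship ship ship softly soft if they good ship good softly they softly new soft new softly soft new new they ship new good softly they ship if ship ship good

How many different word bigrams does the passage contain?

29

40 tokens → 39 bigram windows in total.
Repeated bigrams (each contributes count−1 duplicates):
  ship ship: 3
  good softly: 2
  ship good: 2
  soft new: 2
  softly ship: 2
  softly soft: 2
  softly they: 2
  they ship: 2
  … (1 more repeated)
10 duplicate windows → 39 − 10 = 29 distinct.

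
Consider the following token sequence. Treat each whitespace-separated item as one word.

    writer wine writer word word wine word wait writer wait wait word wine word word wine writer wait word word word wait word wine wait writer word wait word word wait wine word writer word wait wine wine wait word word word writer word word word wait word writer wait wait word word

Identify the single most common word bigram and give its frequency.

"word word", 10 times

Bigram frequencies (highest first):
  word word: 10
  wait word: 7
  word wait: 6
  writer word: 4
  word wine: 4
  wine word: 3
  … (9 more, each ≤ 3)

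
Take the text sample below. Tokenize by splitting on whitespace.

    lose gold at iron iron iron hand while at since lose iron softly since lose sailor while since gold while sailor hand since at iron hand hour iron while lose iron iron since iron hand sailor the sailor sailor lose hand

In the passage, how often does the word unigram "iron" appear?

Scanning the 41 tokens for "iron":
  position 4: iron
  position 5: iron
  position 6: iron
  position 12: iron
  position 25: iron
  position 28: iron
  position 31: iron
  position 32: iron
  position 34: iron

9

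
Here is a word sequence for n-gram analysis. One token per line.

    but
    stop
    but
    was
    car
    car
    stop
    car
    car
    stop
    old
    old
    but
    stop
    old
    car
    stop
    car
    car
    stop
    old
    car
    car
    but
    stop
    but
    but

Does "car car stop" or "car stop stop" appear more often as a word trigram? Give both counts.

"car car stop" (3 vs 0)

"car car stop": 3 occurrences
"car stop stop": 0 occurrences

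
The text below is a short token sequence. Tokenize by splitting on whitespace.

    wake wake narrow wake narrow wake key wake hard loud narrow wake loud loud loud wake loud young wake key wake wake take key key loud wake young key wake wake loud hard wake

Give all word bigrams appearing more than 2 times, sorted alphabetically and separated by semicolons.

key wake; narrow wake; wake loud; wake wake

Bigram counts meeting the condition (more than 2 times):
  key wake: 3
  narrow wake: 3
  wake loud: 3
  wake wake: 3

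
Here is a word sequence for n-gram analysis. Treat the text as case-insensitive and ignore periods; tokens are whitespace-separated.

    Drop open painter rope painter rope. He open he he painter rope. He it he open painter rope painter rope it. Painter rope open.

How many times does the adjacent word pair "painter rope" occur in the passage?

Scanning the 23 overlapping bigram windows for "painter rope":
  position 3–4: painter rope
  position 5–6: painter rope
  position 11–12: painter rope
  position 17–18: painter rope
  position 19–20: painter rope
  position 22–23: painter rope

6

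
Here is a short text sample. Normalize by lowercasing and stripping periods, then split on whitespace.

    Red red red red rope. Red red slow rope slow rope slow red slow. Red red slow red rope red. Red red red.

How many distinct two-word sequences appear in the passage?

23 tokens → 22 bigram windows in total.
Repeated bigrams (each contributes count−1 duplicates):
  red red: 8
  red slow: 3
  slow red: 3
  red rope: 2
  rope red: 2
  rope slow: 2
  slow rope: 2
15 duplicate windows → 22 − 15 = 7 distinct.

7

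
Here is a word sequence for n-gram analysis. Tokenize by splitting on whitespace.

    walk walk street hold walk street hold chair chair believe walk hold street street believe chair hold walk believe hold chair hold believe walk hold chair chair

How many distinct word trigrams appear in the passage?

27 tokens → 25 trigram windows in total.
Repeated trigrams (each contributes count−1 duplicates):
  believe walk hold: 2
  hold chair chair: 2
  walk street hold: 2
3 duplicate windows → 25 − 3 = 22 distinct.

22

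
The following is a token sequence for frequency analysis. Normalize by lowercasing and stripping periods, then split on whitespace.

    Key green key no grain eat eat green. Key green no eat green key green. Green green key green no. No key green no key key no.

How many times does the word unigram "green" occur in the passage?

Scanning the 27 tokens for "green":
  position 2: green
  position 8: green
  position 10: green
  position 13: green
  position 15: green
  position 16: green
  position 17: green
  position 19: green
  position 23: green

9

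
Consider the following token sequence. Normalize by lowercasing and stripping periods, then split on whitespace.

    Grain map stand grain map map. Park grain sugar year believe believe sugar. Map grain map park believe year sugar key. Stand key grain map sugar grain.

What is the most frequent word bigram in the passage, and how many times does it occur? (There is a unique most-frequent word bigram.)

"grain map", 4 times

Bigram frequencies (highest first):
  grain map: 4
  map park: 2
  map stand: 1
  stand grain: 1
  map map: 1
  park grain: 1
  … (16 more, each ≤ 1)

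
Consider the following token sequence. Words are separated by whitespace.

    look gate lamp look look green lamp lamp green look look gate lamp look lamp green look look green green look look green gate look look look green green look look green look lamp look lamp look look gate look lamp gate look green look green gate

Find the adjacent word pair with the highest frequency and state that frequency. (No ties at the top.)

Bigram frequencies (highest first):
  look look: 8
  look green: 7
  green look: 6
  lamp look: 4
  look lamp: 4
  look gate: 3
  … (8 more, each ≤ 3)

"look look", 8 times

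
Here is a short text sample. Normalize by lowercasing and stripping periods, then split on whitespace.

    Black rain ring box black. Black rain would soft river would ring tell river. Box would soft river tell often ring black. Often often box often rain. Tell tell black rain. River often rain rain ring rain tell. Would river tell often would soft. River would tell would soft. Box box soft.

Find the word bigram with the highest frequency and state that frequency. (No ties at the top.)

"would soft", 4 times

Bigram frequencies (highest first):
  would soft: 4
  black rain: 3
  soft river: 3
  rain ring: 2
  river would: 2
  river tell: 2
  … (31 more, each ≤ 2)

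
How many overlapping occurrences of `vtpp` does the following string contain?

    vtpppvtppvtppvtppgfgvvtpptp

5

Sliding a length-4 window over the 27 characters (24 positions):
  position 1–4: vtpp
  position 6–9: vtpp
  position 10–13: vtpp
  position 14–17: vtpp
  position 22–25: vtpp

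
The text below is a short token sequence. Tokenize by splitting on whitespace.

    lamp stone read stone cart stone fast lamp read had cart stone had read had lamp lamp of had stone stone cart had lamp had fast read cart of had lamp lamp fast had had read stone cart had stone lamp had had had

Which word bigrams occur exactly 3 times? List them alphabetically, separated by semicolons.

had had; had lamp; stone cart

Bigram counts meeting the condition (exactly 3 times):
  had had: 3
  had lamp: 3
  stone cart: 3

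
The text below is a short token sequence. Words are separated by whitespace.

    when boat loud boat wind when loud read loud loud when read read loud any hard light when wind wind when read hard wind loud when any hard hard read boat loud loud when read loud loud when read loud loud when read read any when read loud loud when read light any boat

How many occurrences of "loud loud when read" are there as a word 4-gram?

Scanning the 51 overlapping 4-gram windows for "loud loud when read":
  position 9–12: loud loud when read
  position 32–35: loud loud when read
  position 36–39: loud loud when read
  position 40–43: loud loud when read
  position 48–51: loud loud when read

5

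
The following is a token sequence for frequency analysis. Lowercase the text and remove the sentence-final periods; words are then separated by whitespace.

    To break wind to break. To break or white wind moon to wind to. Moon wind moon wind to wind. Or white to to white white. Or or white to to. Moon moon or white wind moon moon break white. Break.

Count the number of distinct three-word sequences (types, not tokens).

41 tokens → 39 trigram windows in total.
Repeated trigrams (each contributes count−1 duplicates):
  or white to: 2
  or white wind: 2
  white to to: 2
  white wind moon: 2
4 duplicate windows → 39 − 4 = 35 distinct.

35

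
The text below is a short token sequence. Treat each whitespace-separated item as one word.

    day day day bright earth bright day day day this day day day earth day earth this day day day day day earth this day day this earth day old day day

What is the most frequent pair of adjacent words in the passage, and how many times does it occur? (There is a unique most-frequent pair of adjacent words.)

Bigram frequencies (highest first):
  day day: 12
  this day: 3
  day earth: 3
  day this: 2
  earth day: 2
  earth this: 2
  … (7 more, each ≤ 1)

"day day", 12 times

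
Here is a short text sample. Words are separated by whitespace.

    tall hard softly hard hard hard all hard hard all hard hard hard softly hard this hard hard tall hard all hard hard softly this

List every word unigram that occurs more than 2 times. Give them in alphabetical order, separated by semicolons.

Unigram counts meeting the condition (more than 2 times):
  all: 3
  hard: 15
  softly: 3

all; hard; softly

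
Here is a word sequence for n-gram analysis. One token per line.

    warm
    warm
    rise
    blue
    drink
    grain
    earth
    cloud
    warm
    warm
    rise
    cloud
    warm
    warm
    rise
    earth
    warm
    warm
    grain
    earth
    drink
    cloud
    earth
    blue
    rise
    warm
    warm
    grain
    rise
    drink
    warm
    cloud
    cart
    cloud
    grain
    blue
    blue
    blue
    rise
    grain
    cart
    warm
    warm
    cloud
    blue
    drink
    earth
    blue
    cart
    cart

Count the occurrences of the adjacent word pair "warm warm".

6

Scanning the 49 overlapping bigram windows for "warm warm":
  position 1–2: warm warm
  position 9–10: warm warm
  position 13–14: warm warm
  position 17–18: warm warm
  position 26–27: warm warm
  position 42–43: warm warm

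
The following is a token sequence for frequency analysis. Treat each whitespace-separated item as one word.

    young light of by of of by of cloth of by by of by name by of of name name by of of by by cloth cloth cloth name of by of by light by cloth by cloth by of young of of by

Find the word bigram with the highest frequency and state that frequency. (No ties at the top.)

"of by", 8 times

Bigram frequencies (highest first):
  of by: 8
  by of: 7
  of of: 4
  by cloth: 3
  by by: 2
  name by: 2
  … (15 more, each ≤ 2)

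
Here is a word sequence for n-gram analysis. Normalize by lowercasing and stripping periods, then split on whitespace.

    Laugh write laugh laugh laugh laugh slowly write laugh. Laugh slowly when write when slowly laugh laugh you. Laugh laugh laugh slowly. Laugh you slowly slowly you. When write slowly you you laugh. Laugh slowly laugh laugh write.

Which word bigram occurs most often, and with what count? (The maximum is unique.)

"laugh laugh", 9 times

Bigram frequencies (highest first):
  laugh laugh: 9
  laugh slowly: 4
  slowly laugh: 3
  laugh write: 2
  write laugh: 2
  when write: 2
  … (12 more, each ≤ 2)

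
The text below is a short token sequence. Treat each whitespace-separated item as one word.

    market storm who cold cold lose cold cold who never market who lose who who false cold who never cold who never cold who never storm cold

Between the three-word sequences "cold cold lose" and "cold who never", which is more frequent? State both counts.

"cold cold lose": 1 occurrence
"cold who never": 4 occurrences

"cold who never" (4 vs 1)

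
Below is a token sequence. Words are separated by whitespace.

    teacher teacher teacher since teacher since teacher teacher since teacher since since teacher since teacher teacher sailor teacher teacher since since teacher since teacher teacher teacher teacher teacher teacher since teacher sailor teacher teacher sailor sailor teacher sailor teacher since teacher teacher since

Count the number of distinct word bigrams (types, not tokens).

7

43 tokens → 42 bigram windows in total.
Repeated bigrams (each contributes count−1 duplicates):
  teacher teacher: 12
  teacher since: 10
  since teacher: 9
  sailor teacher: 4
  teacher sailor: 4
  since since: 2
35 duplicate windows → 42 − 35 = 7 distinct.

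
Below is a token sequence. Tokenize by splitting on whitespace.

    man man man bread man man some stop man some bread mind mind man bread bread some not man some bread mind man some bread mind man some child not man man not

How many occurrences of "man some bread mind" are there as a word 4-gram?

3

Scanning the 30 overlapping 4-gram windows for "man some bread mind":
  position 9–12: man some bread mind
  position 19–22: man some bread mind
  position 23–26: man some bread mind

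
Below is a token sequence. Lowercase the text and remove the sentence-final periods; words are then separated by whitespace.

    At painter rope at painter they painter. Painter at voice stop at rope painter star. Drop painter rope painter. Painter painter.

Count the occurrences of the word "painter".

Scanning the 21 tokens for "painter":
  position 2: painter
  position 5: painter
  position 7: painter
  position 8: painter
  position 14: painter
  position 17: painter
  position 19: painter
  position 20: painter
  position 21: painter

9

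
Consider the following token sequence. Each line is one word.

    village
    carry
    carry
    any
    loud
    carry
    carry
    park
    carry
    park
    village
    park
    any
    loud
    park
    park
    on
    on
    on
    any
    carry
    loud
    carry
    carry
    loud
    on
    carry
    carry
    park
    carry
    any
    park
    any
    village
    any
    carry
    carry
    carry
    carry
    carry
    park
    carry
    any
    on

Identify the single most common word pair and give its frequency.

Bigram frequencies (highest first):
  carry carry: 8
  carry park: 4
  carry any: 3
  park carry: 3
  any loud: 2
  loud carry: 2
  … (17 more, each ≤ 2)

"carry carry", 8 times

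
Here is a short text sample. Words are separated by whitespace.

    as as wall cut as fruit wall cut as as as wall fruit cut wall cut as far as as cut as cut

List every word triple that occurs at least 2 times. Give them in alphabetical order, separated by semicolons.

as as wall; wall cut as

Trigram counts meeting the condition (at least 2 times):
  as as wall: 2
  wall cut as: 3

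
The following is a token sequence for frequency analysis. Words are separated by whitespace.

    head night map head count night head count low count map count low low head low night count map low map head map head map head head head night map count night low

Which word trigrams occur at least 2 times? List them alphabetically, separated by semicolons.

head map head; head night map; map head map

Trigram counts meeting the condition (at least 2 times):
  head map head: 2
  head night map: 2
  map head map: 2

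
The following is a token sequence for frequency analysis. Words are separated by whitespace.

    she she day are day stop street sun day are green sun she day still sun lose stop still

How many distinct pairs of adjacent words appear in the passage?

19 tokens → 18 bigram windows in total.
Repeated bigrams (each contributes count−1 duplicates):
  day are: 2
  she day: 2
2 duplicate windows → 18 − 2 = 16 distinct.

16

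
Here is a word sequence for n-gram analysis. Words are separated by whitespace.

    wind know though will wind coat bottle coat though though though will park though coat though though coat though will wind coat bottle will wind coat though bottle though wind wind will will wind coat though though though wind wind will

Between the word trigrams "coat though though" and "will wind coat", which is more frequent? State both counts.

"coat though though": 3 occurrences
"will wind coat": 4 occurrences

"will wind coat" (4 vs 3)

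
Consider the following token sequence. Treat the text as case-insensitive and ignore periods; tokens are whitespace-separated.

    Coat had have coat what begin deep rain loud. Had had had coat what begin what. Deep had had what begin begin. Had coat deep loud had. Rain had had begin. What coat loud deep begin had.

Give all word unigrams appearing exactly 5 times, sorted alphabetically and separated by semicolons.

coat; what

Unigram counts meeting the condition (exactly 5 times):
  coat: 5
  what: 5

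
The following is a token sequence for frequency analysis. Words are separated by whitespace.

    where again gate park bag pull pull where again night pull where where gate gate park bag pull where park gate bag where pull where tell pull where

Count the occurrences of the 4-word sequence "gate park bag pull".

Scanning the 25 overlapping 4-gram windows for "gate park bag pull":
  position 3–6: gate park bag pull
  position 15–18: gate park bag pull

2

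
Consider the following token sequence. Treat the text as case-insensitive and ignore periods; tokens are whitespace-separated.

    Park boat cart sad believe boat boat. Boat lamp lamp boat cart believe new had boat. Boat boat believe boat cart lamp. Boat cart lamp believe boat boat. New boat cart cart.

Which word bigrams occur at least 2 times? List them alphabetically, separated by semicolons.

Bigram counts meeting the condition (at least 2 times):
  believe boat: 3
  boat boat: 5
  boat cart: 5
  cart lamp: 2
  lamp boat: 2

believe boat; boat boat; boat cart; cart lamp; lamp boat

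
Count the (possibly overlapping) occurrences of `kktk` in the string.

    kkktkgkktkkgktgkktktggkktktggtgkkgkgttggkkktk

5

Sliding a length-4 window over the 45 characters (42 positions):
  position 2–5: kktk
  position 7–10: kktk
  position 16–19: kktk
  position 23–26: kktk
  position 42–45: kktk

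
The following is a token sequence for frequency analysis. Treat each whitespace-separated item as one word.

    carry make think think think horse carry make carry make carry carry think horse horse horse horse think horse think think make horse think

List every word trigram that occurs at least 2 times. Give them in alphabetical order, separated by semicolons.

carry make carry; horse horse horse

Trigram counts meeting the condition (at least 2 times):
  carry make carry: 2
  horse horse horse: 2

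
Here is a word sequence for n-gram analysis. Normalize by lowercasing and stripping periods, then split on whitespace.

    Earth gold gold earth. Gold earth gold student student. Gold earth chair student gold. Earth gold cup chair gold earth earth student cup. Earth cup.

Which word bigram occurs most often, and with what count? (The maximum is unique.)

Bigram frequencies (highest first):
  gold earth: 5
  earth gold: 4
  student gold: 2
  gold gold: 1
  gold student: 1
  student student: 1
  … (10 more, each ≤ 1)

"gold earth", 5 times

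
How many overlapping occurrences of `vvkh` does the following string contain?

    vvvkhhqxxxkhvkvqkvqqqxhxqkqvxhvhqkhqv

Sliding a length-4 window over the 37 characters (34 positions):
  position 2–5: vvkh

1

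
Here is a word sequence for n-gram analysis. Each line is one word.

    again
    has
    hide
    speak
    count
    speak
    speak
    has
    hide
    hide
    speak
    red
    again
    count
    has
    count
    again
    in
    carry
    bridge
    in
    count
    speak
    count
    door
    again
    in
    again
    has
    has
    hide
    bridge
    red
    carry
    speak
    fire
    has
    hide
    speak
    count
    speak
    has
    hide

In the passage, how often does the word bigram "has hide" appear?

5

Scanning the 42 overlapping bigram windows for "has hide":
  position 2–3: has hide
  position 8–9: has hide
  position 30–31: has hide
  position 37–38: has hide
  position 42–43: has hide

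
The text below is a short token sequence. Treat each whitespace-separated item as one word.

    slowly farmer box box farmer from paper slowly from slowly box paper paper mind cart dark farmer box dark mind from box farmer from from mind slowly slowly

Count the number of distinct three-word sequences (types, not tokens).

25

28 tokens → 26 trigram windows in total.
Repeated trigrams (each contributes count−1 duplicates):
  box farmer from: 2
1 duplicate windows → 26 − 1 = 25 distinct.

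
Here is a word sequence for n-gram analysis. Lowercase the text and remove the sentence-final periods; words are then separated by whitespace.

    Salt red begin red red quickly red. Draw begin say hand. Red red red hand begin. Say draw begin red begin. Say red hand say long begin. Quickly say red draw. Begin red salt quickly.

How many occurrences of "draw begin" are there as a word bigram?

3

Scanning the 34 overlapping bigram windows for "draw begin":
  position 8–9: draw begin
  position 18–19: draw begin
  position 31–32: draw begin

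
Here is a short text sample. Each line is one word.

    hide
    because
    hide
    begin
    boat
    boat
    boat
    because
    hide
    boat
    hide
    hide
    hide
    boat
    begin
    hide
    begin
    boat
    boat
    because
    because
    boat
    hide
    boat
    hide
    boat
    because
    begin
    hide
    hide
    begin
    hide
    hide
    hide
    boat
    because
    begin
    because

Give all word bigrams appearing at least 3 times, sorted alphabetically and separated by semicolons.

begin hide; boat because; boat boat; boat hide; hide begin; hide boat; hide hide

Bigram counts meeting the condition (at least 3 times):
  begin hide: 3
  boat because: 4
  boat boat: 3
  boat hide: 3
  hide begin: 3
  hide boat: 5
  hide hide: 5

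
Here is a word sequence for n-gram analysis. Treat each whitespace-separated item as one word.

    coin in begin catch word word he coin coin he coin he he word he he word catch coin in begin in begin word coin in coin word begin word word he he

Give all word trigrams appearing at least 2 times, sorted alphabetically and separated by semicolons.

coin in begin; he he word; word he he; word word he

Trigram counts meeting the condition (at least 2 times):
  coin in begin: 2
  he he word: 2
  word he he: 2
  word word he: 2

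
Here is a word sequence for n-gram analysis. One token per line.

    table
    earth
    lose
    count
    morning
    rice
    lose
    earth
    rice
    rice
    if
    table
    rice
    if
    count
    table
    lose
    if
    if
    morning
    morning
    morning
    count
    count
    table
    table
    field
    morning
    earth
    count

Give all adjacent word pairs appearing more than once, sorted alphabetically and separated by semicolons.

Bigram counts meeting the condition (more than once):
  count table: 2
  morning morning: 2
  rice if: 2

count table; morning morning; rice if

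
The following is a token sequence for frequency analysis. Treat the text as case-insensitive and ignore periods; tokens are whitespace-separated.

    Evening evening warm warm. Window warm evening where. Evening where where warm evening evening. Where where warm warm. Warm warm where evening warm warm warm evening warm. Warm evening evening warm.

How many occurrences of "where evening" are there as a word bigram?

Scanning the 30 overlapping bigram windows for "where evening":
  position 8–9: where evening
  position 21–22: where evening

2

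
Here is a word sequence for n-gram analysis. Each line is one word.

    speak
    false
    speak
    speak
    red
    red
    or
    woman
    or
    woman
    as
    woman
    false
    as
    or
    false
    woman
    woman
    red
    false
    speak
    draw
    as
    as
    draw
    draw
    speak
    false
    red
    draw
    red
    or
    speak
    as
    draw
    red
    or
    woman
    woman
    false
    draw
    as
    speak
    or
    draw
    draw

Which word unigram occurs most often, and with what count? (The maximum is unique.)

"draw", 8 times

Unigram frequencies (highest first):
  draw: 8
  speak: 7
  woman: 7
  false: 6
  red: 6
  or: 6
  … (1 more, each ≤ 6)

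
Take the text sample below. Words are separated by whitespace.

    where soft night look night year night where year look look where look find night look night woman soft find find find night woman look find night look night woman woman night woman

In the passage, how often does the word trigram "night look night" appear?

3

Scanning the 31 overlapping trigram windows for "night look night":
  position 3–5: night look night
  position 15–17: night look night
  position 27–29: night look night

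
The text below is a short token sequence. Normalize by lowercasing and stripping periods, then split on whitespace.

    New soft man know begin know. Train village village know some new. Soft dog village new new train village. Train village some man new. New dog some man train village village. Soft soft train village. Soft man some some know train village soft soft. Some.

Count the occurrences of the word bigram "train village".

Scanning the 44 overlapping bigram windows for "train village":
  position 7–8: train village
  position 18–19: train village
  position 20–21: train village
  position 29–30: train village
  position 34–35: train village
  position 41–42: train village

6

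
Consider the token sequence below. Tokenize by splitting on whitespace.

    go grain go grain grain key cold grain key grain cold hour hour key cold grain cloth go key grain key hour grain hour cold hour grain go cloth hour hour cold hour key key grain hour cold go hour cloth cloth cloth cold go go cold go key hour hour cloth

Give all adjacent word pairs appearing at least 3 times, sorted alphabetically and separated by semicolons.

Bigram counts meeting the condition (at least 3 times):
  cold go: 3
  cold hour: 3
  grain key: 3
  hour cold: 3
  hour hour: 3
  key grain: 3

cold go; cold hour; grain key; hour cold; hour hour; key grain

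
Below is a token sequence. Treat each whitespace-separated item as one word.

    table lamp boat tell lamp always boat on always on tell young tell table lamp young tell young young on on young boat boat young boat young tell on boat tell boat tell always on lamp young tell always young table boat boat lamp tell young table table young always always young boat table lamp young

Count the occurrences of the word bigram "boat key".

0

Scanning the 55 overlapping bigram windows for "boat key":
  (none found)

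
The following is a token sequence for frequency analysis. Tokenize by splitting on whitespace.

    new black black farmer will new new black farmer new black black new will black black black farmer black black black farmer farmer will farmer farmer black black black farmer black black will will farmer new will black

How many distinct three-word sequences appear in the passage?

26

38 tokens → 36 trigram windows in total.
Repeated trigrams (each contributes count−1 duplicates):
  black black farmer: 4
  black black black: 3
  farmer black black: 3
  black farmer black: 2
  new black black: 2
  new will black: 2
10 duplicate windows → 36 − 10 = 26 distinct.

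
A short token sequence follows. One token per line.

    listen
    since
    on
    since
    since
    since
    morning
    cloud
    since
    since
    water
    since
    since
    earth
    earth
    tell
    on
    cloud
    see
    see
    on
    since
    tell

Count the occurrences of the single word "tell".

Scanning the 23 tokens for "tell":
  position 16: tell
  position 23: tell

2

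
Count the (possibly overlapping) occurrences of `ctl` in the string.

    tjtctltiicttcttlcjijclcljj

Sliding a length-3 window over the 26 characters (24 positions):
  position 4–6: ctl

1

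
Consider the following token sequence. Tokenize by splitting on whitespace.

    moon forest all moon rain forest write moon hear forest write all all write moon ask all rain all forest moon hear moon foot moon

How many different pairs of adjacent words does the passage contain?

21

25 tokens → 24 bigram windows in total.
Repeated bigrams (each contributes count−1 duplicates):
  forest write: 2
  moon hear: 2
  write moon: 2
3 duplicate windows → 24 − 3 = 21 distinct.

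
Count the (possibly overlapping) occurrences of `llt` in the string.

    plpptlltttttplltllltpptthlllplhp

3

Sliding a length-3 window over the 32 characters (30 positions):
  position 6–8: llt
  position 14–16: llt
  position 18–20: llt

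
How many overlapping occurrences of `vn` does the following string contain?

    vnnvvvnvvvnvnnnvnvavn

Sliding a length-2 window over the 21 characters (20 positions):
  position 1–2: vn
  position 6–7: vn
  position 10–11: vn
  position 12–13: vn
  position 16–17: vn
  position 20–21: vn

6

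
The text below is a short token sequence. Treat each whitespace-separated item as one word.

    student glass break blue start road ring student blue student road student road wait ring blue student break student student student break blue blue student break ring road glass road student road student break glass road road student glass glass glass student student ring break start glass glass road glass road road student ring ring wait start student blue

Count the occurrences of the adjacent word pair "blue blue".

Scanning the 58 overlapping bigram windows for "blue blue":
  position 23–24: blue blue

1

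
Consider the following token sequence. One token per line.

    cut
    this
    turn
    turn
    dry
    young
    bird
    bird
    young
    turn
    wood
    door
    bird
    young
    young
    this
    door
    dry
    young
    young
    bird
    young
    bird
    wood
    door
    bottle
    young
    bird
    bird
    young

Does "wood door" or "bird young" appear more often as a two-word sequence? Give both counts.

"wood door": 2 occurrences
"bird young": 4 occurrences

"bird young" (4 vs 2)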